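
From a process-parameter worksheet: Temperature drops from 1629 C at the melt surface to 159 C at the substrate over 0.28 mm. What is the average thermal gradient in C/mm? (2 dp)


G = (1629-159)/0.28 = 5250.0 C/mm


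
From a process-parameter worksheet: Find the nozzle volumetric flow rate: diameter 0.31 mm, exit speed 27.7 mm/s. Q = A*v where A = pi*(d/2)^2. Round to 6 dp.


A = pi*(0.31/2)^2 = 0.07547676 mm^2
Q = 0.07547676 * 27.7 = 2.090706 mm^3/s


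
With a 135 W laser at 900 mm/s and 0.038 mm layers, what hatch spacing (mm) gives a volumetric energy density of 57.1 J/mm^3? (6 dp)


h = 135 / (57.1*900*0.038) = 0.069131 mm


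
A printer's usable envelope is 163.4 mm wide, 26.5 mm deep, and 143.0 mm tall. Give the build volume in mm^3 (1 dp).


V = 163.4 * 26.5 * 143.0 = 619204.3 mm^3


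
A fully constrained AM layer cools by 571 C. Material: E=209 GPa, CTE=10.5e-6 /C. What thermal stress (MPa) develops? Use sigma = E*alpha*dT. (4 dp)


sigma = 209*1000 * 10.5e-6 * 571 = 1253.0595 MPa


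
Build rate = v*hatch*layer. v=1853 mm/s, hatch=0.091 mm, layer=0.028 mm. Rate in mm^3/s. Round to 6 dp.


Rate = 1853 * 0.091 * 0.028 = 4.721444 mm^3/s


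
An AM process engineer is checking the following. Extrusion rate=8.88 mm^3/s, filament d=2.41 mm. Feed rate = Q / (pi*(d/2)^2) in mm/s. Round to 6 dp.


A = pi*(2.41/2)^2 = 4.561671
v = 8.88 / 4.561671 = 1.946655 mm/s


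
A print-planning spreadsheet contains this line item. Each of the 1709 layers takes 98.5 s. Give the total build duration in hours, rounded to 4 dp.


t = 1709 * 98.5 / 3600 = 46.7601 hrs


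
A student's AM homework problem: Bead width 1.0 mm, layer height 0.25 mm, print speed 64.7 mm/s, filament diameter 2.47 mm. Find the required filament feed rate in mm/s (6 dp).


Q = 1.0 * 0.25 * 64.7 = 16.175 mm^3/s
A_fil = pi*(2.47/2)^2 = 4.79163566 mm^2
v_feed = 16.175 / 4.79163566 = 3.375674 mm/s


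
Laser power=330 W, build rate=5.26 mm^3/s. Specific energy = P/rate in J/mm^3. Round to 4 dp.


SE = 330 / 5.26 = 62.7376 J/mm^3


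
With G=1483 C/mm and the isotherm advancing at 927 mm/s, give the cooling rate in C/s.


CR = 1483 * 927 = 1374741 C/s


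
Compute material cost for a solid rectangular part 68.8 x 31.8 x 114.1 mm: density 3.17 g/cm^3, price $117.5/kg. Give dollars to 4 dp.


V = 68.8 * 31.8 * 114.1 = 249632.544 mm^3 = 249.632544 cm^3
Mass = 249.632544 * 3.17 / 1000 = 0.79133516 kg
Cost = 0.79133516 * 117.5 = 92.9819 $


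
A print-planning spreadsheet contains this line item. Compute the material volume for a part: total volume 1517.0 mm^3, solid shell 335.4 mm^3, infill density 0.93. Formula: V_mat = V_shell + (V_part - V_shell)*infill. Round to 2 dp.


V_infill = (1517.0 - 335.4) * 0.93 = 1098.89
V_total = 335.4 + 1098.89 = 1434.29 mm^3


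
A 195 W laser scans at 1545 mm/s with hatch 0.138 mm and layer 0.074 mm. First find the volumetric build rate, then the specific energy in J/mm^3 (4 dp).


Build rate = 1545 * 0.138 * 0.074 = 15.77754 mm^3/s
SE = 195 / 15.77754 = 12.3593 J/mm^3


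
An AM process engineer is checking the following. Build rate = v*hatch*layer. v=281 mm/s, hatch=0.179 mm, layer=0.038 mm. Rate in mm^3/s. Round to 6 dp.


Rate = 281 * 0.179 * 0.038 = 1.911362 mm^3/s


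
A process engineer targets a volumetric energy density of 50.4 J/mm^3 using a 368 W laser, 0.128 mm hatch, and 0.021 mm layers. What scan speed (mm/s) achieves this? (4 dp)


v = 368 / (50.4*0.128*0.021) = 2716.3643 mm/s


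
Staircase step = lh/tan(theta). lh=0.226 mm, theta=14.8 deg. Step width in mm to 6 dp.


step = 0.226 / tan(14.8) = 0.855376 mm


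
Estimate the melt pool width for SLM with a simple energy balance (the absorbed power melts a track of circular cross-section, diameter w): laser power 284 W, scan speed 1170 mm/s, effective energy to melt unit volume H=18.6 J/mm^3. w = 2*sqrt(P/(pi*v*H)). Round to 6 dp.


w = 2*sqrt(284/(pi*1170*18.6)) = 0.128904 mm


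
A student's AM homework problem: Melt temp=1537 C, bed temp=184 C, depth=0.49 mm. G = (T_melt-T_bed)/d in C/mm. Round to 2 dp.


G = (1537-184)/0.49 = 2761.22 C/mm


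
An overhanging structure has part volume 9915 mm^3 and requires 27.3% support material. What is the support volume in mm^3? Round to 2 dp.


V_support = 9915 * 0.273 = 2706.8 mm^3


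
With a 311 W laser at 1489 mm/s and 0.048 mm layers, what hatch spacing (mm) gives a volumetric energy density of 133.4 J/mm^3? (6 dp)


h = 311 / (133.4*1489*0.048) = 0.032619 mm


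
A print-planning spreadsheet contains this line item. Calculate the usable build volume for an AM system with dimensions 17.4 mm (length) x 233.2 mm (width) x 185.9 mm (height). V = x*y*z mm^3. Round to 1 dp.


V = 17.4 * 233.2 * 185.9 = 754322.7 mm^3


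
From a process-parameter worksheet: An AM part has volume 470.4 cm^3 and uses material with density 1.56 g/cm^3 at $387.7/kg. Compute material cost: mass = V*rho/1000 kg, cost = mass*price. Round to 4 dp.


Mass = 470.4*1.56/1000 = 0.733824 kg
Cost = 0.733824 * 387.7 = 284.5036 $


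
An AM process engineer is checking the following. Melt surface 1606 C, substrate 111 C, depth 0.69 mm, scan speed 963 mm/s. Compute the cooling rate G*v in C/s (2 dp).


G = (1606-111)/0.69 = 2166.66666667 C/mm
CR = 2166.66666667 * 963 = 2086500.0 C/s


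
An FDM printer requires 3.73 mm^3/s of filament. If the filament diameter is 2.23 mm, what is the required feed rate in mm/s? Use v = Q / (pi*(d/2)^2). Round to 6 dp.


A = pi*(2.23/2)^2 = 3.905707
v = 3.73 / 3.905707 = 0.955013 mm/s


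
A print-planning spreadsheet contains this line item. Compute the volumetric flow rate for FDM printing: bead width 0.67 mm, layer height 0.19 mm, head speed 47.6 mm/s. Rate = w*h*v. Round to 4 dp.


Rate = 0.67 * 0.19 * 47.6 = 6.0595 mm^3/s


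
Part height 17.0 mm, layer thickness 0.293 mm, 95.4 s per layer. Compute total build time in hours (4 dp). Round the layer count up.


Layers = ceil(17.0/0.293) = 59
t = 59 * 95.4 / 3600 = 1.5635 hrs


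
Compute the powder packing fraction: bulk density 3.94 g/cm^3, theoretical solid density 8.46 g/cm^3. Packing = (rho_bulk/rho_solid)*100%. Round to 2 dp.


Packing = (3.94/8.46)*100 = 46.57 %


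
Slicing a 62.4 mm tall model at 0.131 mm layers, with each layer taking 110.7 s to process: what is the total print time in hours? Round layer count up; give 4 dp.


Layers = ceil(62.4/0.131) = 477
t = 477 * 110.7 / 3600 = 14.6678 hrs


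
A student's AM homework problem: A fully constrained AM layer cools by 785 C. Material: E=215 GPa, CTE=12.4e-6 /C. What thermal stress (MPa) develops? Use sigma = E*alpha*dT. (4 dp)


sigma = 215*1000 * 12.4e-6 * 785 = 2092.81 MPa


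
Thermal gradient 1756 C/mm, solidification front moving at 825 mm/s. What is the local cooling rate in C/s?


CR = 1756 * 825 = 1448700 C/s


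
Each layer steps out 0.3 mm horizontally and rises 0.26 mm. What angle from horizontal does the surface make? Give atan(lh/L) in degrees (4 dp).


angle = atan(0.26/0.3) = 40.9144 degrees


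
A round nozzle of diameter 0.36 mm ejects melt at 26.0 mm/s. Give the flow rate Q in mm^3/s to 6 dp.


A = pi*(0.36/2)^2 = 0.1017876 mm^2
Q = 0.1017876 * 26.0 = 2.646478 mm^3/s


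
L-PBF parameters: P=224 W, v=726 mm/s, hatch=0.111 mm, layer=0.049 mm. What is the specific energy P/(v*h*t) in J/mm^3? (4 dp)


Build rate = 726 * 0.111 * 0.049 = 3.948714 mm^3/s
SE = 224 / 3.948714 = 56.7273 J/mm^3


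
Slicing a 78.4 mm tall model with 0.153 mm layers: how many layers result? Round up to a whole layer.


Layers = ceil(78.4/0.153) = 513


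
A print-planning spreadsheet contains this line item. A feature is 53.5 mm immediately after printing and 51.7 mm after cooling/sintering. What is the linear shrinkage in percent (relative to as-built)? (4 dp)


Shrinkage = ((53.5-51.7)/53.5)*100 = 3.3645 %


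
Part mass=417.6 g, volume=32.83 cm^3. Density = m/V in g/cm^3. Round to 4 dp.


rho = 417.6 / 32.83 = 12.7201 g/cm^3


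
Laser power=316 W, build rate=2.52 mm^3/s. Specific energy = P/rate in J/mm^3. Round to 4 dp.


SE = 316 / 2.52 = 125.3968 J/mm^3


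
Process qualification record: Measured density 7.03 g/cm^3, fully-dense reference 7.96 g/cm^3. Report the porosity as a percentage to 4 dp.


Porosity = (1-7.03/7.96)*100 = 11.6834 %


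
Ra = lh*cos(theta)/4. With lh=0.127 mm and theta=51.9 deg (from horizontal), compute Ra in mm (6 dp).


Ra = 0.127 * cos(51.9) / 4 = 0.019591 mm


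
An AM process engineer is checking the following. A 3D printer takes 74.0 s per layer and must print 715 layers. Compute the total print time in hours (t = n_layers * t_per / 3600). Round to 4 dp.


t = 715 * 74.0 / 3600 = 14.6972 hrs


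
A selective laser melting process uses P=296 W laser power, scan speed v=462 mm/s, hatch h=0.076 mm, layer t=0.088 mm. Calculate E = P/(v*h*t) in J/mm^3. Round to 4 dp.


E = 296 / (462*0.076*0.088) = 95.7973 J/mm^3


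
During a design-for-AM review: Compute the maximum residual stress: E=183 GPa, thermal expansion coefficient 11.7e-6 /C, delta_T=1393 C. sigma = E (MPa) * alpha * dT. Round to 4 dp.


sigma = 183*1000 * 11.7e-6 * 1393 = 2982.5523 MPa


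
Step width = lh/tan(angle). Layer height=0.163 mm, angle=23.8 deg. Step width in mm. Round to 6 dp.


step = 0.163 / tan(23.8) = 0.36957 mm


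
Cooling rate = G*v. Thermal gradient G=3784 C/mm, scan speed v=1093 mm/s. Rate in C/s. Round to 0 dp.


CR = 3784 * 1093 = 4135912 C/s


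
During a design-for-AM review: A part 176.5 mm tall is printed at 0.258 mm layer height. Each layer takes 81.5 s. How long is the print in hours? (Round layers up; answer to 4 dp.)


Layers = ceil(176.5/0.258) = 685
t = 685 * 81.5 / 3600 = 15.5076 hrs


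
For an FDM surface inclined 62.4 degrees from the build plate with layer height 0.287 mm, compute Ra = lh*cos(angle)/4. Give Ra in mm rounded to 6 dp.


Ra = 0.287 * cos(62.4) / 4 = 0.033241 mm


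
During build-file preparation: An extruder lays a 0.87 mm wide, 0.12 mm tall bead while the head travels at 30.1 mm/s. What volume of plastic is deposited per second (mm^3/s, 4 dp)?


Rate = 0.87 * 0.12 * 30.1 = 3.1424 mm^3/s


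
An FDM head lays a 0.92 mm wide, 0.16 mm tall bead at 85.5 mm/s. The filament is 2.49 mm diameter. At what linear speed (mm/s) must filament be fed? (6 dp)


Q = 0.92 * 0.16 * 85.5 = 12.5856 mm^3/s
A_fil = pi*(2.49/2)^2 = 4.86954715 mm^2
v_feed = 12.5856 / 4.86954715 = 2.584552 mm/s


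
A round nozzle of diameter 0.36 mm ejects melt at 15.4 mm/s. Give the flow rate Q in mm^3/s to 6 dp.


A = pi*(0.36/2)^2 = 0.1017876 mm^2
Q = 0.1017876 * 15.4 = 1.567529 mm^3/s


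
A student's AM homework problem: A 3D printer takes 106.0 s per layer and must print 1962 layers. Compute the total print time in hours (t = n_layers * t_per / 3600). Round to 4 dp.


t = 1962 * 106.0 / 3600 = 57.77 hrs


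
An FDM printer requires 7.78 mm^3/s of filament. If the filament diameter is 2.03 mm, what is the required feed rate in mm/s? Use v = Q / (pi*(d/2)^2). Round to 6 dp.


A = pi*(2.03/2)^2 = 3.236547
v = 7.78 / 3.236547 = 2.403796 mm/s


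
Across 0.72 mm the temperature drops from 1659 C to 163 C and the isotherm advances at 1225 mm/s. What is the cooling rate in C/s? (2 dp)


G = (1659-163)/0.72 = 2077.77777778 C/mm
CR = 2077.77777778 * 1225 = 2545277.78 C/s


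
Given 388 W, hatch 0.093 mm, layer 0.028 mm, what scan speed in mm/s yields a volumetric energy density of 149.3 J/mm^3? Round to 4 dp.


v = 388 / (149.3*0.093*0.028) = 998.0009 mm/s


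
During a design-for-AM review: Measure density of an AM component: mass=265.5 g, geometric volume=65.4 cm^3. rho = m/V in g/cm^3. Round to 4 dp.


rho = 265.5 / 65.4 = 4.0596 g/cm^3


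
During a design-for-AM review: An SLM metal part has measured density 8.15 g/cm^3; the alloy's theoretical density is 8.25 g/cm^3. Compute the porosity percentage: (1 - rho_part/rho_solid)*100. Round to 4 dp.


Porosity = (1-8.15/8.25)*100 = 1.2121 %


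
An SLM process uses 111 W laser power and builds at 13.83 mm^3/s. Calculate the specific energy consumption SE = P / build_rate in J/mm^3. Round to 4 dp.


SE = 111 / 13.83 = 8.026 J/mm^3


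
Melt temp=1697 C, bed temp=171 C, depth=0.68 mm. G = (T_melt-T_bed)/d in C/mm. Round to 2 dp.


G = (1697-171)/0.68 = 2244.12 C/mm


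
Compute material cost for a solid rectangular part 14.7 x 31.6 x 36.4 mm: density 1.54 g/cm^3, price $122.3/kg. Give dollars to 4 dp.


V = 14.7 * 31.6 * 36.4 = 16908.528 mm^3 = 16.908528 cm^3
Mass = 16.908528 * 1.54 / 1000 = 0.02603913 kg
Cost = 0.02603913 * 122.3 = 3.1846 $


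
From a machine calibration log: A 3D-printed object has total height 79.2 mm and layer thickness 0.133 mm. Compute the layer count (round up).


Layers = ceil(79.2/0.133) = 596


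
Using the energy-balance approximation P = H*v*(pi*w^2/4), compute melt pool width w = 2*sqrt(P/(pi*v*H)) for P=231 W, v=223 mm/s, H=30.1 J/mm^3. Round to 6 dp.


w = 2*sqrt(231/(pi*223*30.1)) = 0.209327 mm


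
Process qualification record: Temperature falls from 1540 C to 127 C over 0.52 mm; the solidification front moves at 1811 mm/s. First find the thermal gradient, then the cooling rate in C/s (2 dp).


G = (1540-127)/0.52 = 2717.30769231 C/mm
CR = 2717.30769231 * 1811 = 4921044.23 C/s


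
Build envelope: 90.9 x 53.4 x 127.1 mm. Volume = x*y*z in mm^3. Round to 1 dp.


V = 90.9 * 53.4 * 127.1 = 616951.0 mm^3


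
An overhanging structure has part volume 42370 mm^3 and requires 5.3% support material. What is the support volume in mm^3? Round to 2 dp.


V_support = 42370 * 0.053 = 2245.61 mm^3


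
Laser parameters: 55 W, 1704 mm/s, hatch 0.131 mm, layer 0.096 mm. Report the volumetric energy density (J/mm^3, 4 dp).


E = 55 / (1704*0.131*0.096) = 2.5666 J/mm^3


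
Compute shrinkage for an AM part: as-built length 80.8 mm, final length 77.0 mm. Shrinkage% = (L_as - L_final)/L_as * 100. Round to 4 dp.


Shrinkage = ((80.8-77.0)/80.8)*100 = 4.703 %


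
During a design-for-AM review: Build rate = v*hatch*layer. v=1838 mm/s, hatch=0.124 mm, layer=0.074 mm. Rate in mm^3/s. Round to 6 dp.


Rate = 1838 * 0.124 * 0.074 = 16.865488 mm^3/s


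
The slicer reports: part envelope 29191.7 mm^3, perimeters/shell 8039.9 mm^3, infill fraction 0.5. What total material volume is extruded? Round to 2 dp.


V_infill = (29191.7 - 8039.9) * 0.5 = 10575.9
V_total = 8039.9 + 10575.9 = 18615.8 mm^3


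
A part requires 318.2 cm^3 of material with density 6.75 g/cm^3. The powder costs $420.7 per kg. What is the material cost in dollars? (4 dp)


Mass = 318.2*6.75/1000 = 2.14785 kg
Cost = 2.14785 * 420.7 = 903.6005 $


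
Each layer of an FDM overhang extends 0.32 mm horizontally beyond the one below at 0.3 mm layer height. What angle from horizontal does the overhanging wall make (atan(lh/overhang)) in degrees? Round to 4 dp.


angle = atan(0.3/0.32) = 43.1524 degrees


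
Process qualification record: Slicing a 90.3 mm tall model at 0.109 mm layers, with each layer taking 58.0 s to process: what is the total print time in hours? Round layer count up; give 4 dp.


Layers = ceil(90.3/0.109) = 829
t = 829 * 58.0 / 3600 = 13.3561 hrs


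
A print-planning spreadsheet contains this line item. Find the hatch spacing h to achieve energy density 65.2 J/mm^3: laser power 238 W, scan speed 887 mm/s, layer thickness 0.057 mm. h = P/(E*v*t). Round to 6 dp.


h = 238 / (65.2*887*0.057) = 0.072199 mm


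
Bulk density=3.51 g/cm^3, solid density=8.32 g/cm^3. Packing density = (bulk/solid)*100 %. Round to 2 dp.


Packing = (3.51/8.32)*100 = 42.19 %


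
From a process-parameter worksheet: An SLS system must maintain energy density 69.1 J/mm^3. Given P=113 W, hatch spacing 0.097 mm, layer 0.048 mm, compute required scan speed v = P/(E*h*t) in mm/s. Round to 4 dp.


v = 113 / (69.1*0.097*0.048) = 351.2266 mm/s


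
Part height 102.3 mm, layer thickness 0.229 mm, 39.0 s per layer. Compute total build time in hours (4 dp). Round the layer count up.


Layers = ceil(102.3/0.229) = 447
t = 447 * 39.0 / 3600 = 4.8425 hrs


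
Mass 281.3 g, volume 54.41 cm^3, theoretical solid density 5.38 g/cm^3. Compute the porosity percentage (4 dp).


rho_part = 281.3 / 54.41 = 5.17000551 g/cm^3
Porosity = (1 - 5.17000551/5.38)*100 = 3.9032 %


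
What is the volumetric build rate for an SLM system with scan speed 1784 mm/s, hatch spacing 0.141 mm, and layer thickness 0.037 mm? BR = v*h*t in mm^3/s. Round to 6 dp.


Rate = 1784 * 0.141 * 0.037 = 9.307128 mm^3/s


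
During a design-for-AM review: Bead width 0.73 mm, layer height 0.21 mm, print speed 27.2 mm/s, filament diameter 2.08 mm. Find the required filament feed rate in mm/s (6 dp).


Q = 0.73 * 0.21 * 27.2 = 4.16976 mm^3/s
A_fil = pi*(2.08/2)^2 = 3.39794661 mm^2
v_feed = 4.16976 / 3.39794661 = 1.227141 mm/s


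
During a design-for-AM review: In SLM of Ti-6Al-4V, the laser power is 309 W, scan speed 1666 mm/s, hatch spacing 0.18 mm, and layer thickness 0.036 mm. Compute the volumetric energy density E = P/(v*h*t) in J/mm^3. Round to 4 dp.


E = 309 / (1666*0.18*0.036) = 28.6226 J/mm^3


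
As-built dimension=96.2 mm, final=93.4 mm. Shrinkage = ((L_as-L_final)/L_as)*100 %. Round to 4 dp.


Shrinkage = ((96.2-93.4)/96.2)*100 = 2.9106 %


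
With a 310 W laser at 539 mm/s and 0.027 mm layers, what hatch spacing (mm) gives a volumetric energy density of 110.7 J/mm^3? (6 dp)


h = 310 / (110.7*539*0.027) = 0.192425 mm


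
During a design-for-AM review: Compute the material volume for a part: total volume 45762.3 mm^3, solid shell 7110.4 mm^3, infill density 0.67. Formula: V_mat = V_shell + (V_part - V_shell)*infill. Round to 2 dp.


V_infill = (45762.3 - 7110.4) * 0.67 = 25896.77
V_total = 7110.4 + 25896.77 = 33007.17 mm^3


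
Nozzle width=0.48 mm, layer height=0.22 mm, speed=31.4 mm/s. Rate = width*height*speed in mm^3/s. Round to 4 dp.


Rate = 0.48 * 0.22 * 31.4 = 3.3158 mm^3/s


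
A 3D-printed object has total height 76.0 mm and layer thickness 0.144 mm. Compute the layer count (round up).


Layers = ceil(76.0/0.144) = 528


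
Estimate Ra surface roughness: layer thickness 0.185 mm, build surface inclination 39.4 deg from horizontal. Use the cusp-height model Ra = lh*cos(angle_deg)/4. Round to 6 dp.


Ra = 0.185 * cos(39.4) / 4 = 0.035739 mm


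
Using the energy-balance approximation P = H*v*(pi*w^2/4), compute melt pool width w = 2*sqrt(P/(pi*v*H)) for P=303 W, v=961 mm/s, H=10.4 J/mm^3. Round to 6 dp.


w = 2*sqrt(303/(pi*961*10.4)) = 0.196471 mm


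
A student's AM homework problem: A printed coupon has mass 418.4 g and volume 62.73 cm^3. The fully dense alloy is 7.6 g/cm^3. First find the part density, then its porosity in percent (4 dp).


rho_part = 418.4 / 62.73 = 6.66985493 g/cm^3
Porosity = (1 - 6.66985493/7.6)*100 = 12.2388 %


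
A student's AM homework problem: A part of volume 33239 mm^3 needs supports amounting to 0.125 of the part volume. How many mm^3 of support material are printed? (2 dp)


V_support = 33239 * 0.125 = 4154.88 mm^3


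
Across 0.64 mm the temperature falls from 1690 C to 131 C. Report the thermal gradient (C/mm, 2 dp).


G = (1690-131)/0.64 = 2435.94 C/mm


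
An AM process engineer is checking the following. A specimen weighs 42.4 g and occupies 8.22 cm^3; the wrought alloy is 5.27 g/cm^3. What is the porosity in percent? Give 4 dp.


rho_part = 42.4 / 8.22 = 5.15815085 g/cm^3
Porosity = (1 - 5.15815085/5.27)*100 = 2.1224 %


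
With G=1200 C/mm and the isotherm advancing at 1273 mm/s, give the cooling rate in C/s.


CR = 1200 * 1273 = 1527600 C/s


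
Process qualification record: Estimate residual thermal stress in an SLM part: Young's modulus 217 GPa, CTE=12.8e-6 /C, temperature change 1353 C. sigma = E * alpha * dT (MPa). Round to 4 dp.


sigma = 217*1000 * 12.8e-6 * 1353 = 3758.0928 MPa


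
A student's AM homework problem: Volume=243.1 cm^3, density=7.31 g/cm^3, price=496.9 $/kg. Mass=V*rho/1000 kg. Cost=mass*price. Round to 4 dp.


Mass = 243.1*7.31/1000 = 1.777061 kg
Cost = 1.777061 * 496.9 = 883.0216 $


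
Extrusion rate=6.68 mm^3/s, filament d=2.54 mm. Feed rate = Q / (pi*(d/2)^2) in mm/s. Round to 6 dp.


A = pi*(2.54/2)^2 = 5.067075
v = 6.68 / 5.067075 = 1.318315 mm/s


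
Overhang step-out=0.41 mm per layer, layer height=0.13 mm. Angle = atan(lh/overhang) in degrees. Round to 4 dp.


angle = atan(0.13/0.41) = 17.5924 degrees


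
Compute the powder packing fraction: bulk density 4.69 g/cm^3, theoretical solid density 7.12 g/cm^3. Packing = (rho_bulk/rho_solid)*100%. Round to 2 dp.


Packing = (4.69/7.12)*100 = 65.87 %


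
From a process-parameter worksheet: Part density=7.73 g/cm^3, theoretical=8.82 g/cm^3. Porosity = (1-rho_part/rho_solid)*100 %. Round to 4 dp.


Porosity = (1-7.73/8.82)*100 = 12.3583 %


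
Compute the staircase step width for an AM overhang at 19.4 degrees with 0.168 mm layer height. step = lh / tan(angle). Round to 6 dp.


step = 0.168 / tan(19.4) = 0.477062 mm


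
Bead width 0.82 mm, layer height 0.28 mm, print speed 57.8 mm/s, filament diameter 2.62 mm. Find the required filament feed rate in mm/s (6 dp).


Q = 0.82 * 0.28 * 57.8 = 13.27088 mm^3/s
A_fil = pi*(2.62/2)^2 = 5.39128715 mm^2
v_feed = 13.27088 / 5.39128715 = 2.461542 mm/s


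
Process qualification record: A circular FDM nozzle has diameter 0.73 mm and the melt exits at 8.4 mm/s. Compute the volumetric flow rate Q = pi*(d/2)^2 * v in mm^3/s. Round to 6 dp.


A = pi*(0.73/2)^2 = 0.41853868 mm^2
Q = 0.41853868 * 8.4 = 3.515725 mm^3/s


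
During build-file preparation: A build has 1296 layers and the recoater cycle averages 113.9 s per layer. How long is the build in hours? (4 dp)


t = 1296 * 113.9 / 3600 = 41.004 hrs


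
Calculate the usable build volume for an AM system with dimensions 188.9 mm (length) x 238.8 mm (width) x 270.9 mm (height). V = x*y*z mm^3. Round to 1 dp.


V = 188.9 * 238.8 * 270.9 = 12220114.8 mm^3


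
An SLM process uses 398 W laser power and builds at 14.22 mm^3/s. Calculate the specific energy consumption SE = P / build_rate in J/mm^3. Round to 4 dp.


SE = 398 / 14.22 = 27.9887 J/mm^3


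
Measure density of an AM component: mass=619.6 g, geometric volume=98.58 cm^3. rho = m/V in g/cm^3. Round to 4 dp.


rho = 619.6 / 98.58 = 6.2853 g/cm^3


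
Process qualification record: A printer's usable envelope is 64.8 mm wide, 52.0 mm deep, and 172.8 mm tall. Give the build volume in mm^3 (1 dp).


V = 64.8 * 52.0 * 172.8 = 582266.9 mm^3


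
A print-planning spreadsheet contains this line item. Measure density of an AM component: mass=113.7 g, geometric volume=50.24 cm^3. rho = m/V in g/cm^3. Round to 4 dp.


rho = 113.7 / 50.24 = 2.2631 g/cm^3


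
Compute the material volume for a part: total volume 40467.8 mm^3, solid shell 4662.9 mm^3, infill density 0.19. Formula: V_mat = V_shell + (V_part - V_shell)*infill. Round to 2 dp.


V_infill = (40467.8 - 4662.9) * 0.19 = 6802.93
V_total = 4662.9 + 6802.93 = 11465.83 mm^3


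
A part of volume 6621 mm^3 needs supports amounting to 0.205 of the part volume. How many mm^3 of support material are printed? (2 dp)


V_support = 6621 * 0.205 = 1357.31 mm^3


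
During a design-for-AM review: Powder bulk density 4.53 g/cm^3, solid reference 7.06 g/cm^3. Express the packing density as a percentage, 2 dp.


Packing = (4.53/7.06)*100 = 64.16 %


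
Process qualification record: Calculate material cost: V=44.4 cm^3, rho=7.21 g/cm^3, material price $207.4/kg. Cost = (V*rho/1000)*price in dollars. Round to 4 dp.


Mass = 44.4*7.21/1000 = 0.320124 kg
Cost = 0.320124 * 207.4 = 66.3937 $


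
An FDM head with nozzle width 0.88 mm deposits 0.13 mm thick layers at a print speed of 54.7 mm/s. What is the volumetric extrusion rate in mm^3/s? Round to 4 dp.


Rate = 0.88 * 0.13 * 54.7 = 6.2577 mm^3/s


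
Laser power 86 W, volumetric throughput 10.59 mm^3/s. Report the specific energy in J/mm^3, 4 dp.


SE = 86 / 10.59 = 8.1209 J/mm^3


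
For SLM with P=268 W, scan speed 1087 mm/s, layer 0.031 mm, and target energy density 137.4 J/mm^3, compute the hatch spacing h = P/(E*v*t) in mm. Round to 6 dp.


h = 268 / (137.4*1087*0.031) = 0.057884 mm


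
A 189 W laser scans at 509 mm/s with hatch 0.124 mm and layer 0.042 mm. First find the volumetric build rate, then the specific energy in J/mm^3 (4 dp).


Build rate = 509 * 0.124 * 0.042 = 2.650872 mm^3/s
SE = 189 / 2.650872 = 71.2973 J/mm^3


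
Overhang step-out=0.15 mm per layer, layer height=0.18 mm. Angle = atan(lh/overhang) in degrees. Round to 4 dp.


angle = atan(0.18/0.15) = 50.1944 degrees


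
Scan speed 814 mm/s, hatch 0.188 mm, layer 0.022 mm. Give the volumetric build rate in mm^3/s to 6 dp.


Rate = 814 * 0.188 * 0.022 = 3.366704 mm^3/s


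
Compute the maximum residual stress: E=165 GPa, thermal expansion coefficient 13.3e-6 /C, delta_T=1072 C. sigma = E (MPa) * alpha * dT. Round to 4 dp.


sigma = 165*1000 * 13.3e-6 * 1072 = 2352.504 MPa


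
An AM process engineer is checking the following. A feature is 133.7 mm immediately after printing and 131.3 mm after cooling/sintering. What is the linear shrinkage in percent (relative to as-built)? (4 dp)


Shrinkage = ((133.7-131.3)/133.7)*100 = 1.7951 %


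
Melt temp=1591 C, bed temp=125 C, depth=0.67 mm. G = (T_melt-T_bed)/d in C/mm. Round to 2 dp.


G = (1591-125)/0.67 = 2188.06 C/mm


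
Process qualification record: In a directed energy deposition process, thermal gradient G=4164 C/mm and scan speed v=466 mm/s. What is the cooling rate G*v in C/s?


CR = 4164 * 466 = 1940424 C/s


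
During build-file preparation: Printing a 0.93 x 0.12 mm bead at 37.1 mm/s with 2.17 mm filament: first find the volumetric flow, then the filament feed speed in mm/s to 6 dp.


Q = 0.93 * 0.12 * 37.1 = 4.14036 mm^3/s
A_fil = pi*(2.17/2)^2 = 3.69836141 mm^2
v_feed = 4.14036 / 3.69836141 = 1.119512 mm/s


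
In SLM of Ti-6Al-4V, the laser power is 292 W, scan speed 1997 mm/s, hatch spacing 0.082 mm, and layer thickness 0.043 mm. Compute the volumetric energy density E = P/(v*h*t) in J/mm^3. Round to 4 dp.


E = 292 / (1997*0.082*0.043) = 41.4689 J/mm^3


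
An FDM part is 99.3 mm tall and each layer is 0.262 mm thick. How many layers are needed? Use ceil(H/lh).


Layers = ceil(99.3/0.262) = 380


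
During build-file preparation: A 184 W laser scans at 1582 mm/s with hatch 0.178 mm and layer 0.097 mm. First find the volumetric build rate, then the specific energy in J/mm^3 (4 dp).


Build rate = 1582 * 0.178 * 0.097 = 27.314812 mm^3/s
SE = 184 / 27.314812 = 6.7363 J/mm^3


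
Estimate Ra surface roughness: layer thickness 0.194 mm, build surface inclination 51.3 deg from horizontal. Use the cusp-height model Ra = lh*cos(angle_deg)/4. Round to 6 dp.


Ra = 0.194 * cos(51.3) / 4 = 0.030324 mm


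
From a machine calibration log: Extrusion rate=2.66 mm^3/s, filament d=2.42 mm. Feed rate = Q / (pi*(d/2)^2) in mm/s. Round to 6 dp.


A = pi*(2.42/2)^2 = 4.599606
v = 2.66 / 4.599606 = 0.57831 mm/s


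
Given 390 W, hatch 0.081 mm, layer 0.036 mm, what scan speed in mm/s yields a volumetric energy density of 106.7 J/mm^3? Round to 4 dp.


v = 390 / (106.7*0.081*0.036) = 1253.4663 mm/s


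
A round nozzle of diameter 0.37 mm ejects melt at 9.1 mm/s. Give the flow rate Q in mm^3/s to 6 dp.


A = pi*(0.37/2)^2 = 0.10752101 mm^2
Q = 0.10752101 * 9.1 = 0.978441 mm^3/s


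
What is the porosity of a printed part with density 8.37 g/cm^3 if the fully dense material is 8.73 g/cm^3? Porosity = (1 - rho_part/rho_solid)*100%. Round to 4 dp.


Porosity = (1-8.37/8.73)*100 = 4.1237 %


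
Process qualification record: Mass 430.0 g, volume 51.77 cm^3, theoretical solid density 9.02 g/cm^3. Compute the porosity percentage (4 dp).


rho_part = 430.0 / 51.77 = 8.30596871 g/cm^3
Porosity = (1 - 8.30596871/9.02)*100 = 7.9161 %


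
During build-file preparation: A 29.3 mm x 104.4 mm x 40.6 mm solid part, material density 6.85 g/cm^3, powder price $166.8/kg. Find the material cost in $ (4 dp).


V = 29.3 * 104.4 * 40.6 = 124192.152 mm^3 = 124.192152 cm^3
Mass = 124.192152 * 6.85 / 1000 = 0.85071624 kg
Cost = 0.85071624 * 166.8 = 141.8995 $


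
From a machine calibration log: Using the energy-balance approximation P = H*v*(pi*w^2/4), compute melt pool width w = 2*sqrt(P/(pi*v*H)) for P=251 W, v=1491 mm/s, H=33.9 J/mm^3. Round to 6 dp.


w = 2*sqrt(251/(pi*1491*33.9)) = 0.079516 mm


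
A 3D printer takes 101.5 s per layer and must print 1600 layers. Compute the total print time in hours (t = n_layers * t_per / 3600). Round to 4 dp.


t = 1600 * 101.5 / 3600 = 45.1111 hrs


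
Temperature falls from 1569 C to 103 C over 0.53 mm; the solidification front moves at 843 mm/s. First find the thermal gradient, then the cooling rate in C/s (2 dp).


G = (1569-103)/0.53 = 2766.03773585 C/mm
CR = 2766.03773585 * 843 = 2331769.81 C/s


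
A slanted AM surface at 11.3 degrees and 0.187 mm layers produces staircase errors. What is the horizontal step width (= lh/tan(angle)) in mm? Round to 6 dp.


step = 0.187 / tan(11.3) = 0.935844 mm


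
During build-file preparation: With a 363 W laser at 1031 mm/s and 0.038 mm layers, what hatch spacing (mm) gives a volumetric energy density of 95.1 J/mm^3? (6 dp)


h = 363 / (95.1*1031*0.038) = 0.097428 mm


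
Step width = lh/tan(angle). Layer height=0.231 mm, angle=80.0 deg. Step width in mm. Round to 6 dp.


step = 0.231 / tan(80.0) = 0.040732 mm


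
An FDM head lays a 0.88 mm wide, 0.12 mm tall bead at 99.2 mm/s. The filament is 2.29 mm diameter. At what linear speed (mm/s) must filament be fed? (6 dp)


Q = 0.88 * 0.12 * 99.2 = 10.47552 mm^3/s
A_fil = pi*(2.29/2)^2 = 4.11870651 mm^2
v_feed = 10.47552 / 4.11870651 = 2.5434 mm/s


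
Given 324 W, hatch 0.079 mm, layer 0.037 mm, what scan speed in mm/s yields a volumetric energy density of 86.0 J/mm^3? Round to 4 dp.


v = 324 / (86.0*0.079*0.037) = 1288.8956 mm/s


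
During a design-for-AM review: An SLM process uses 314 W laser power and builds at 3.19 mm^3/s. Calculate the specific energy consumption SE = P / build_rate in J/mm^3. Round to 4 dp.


SE = 314 / 3.19 = 98.4326 J/mm^3


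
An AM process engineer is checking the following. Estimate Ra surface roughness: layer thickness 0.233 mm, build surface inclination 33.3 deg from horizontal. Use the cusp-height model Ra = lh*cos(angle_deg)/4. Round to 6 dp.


Ra = 0.233 * cos(33.3) / 4 = 0.048686 mm


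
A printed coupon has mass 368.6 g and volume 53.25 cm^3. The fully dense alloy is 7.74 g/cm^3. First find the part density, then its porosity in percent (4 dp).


rho_part = 368.6 / 53.25 = 6.92206573 g/cm^3
Porosity = (1 - 6.92206573/7.74)*100 = 10.5676 %


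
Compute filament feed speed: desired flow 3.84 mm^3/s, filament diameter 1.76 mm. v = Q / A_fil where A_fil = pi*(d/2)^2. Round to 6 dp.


A = pi*(1.76/2)^2 = 2.432849
v = 3.84 / 2.432849 = 1.578396 mm/s


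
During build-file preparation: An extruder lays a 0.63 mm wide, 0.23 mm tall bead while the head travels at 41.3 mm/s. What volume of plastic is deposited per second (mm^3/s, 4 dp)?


Rate = 0.63 * 0.23 * 41.3 = 5.9844 mm^3/s


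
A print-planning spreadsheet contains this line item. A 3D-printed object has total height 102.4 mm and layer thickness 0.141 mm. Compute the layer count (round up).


Layers = ceil(102.4/0.141) = 727


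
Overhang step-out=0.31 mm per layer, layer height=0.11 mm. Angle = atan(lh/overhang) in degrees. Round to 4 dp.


angle = atan(0.11/0.31) = 19.5367 degrees


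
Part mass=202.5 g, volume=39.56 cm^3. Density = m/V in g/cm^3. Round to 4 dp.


rho = 202.5 / 39.56 = 5.1188 g/cm^3


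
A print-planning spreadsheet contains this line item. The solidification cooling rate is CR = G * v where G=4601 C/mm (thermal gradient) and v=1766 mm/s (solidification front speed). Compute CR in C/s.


CR = 4601 * 1766 = 8125366 C/s


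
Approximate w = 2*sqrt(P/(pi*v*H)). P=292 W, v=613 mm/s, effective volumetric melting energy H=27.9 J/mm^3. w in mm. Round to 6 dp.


w = 2*sqrt(292/(pi*613*27.9)) = 0.14744 mm


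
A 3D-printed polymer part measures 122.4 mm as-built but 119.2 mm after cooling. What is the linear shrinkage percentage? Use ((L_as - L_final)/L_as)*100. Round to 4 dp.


Shrinkage = ((122.4-119.2)/122.4)*100 = 2.6144 %


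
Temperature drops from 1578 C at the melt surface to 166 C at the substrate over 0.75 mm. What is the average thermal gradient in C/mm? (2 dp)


G = (1578-166)/0.75 = 1882.67 C/mm


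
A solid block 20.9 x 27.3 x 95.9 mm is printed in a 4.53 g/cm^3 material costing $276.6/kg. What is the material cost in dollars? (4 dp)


V = 20.9 * 27.3 * 95.9 = 54717.663 mm^3 = 54.717663 cm^3
Mass = 54.717663 * 4.53 / 1000 = 0.24787101 kg
Cost = 0.24787101 * 276.6 = 68.5611 $


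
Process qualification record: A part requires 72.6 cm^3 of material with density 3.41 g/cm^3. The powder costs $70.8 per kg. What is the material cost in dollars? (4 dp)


Mass = 72.6*3.41/1000 = 0.247566 kg
Cost = 0.247566 * 70.8 = 17.5277 $


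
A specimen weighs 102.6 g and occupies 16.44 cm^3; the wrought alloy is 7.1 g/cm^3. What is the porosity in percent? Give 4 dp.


rho_part = 102.6 / 16.44 = 6.24087591 g/cm^3
Porosity = (1 - 6.24087591/7.1)*100 = 12.1003 %


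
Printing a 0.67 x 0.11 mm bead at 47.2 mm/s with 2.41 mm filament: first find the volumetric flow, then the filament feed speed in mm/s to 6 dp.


Q = 0.67 * 0.11 * 47.2 = 3.47864 mm^3/s
A_fil = pi*(2.41/2)^2 = 4.56167107 mm^2
v_feed = 3.47864 / 4.56167107 = 0.76258 mm/s


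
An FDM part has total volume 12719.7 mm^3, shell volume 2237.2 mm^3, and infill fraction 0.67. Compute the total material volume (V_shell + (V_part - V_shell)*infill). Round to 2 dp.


V_infill = (12719.7 - 2237.2) * 0.67 = 7023.28
V_total = 2237.2 + 7023.28 = 9260.48 mm^3


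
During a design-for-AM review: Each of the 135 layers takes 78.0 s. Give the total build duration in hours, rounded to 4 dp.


t = 135 * 78.0 / 3600 = 2.925 hrs


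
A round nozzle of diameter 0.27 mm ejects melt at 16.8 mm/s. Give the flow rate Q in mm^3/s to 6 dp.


A = pi*(0.27/2)^2 = 0.05725553 mm^2
Q = 0.05725553 * 16.8 = 0.961893 mm^3/s


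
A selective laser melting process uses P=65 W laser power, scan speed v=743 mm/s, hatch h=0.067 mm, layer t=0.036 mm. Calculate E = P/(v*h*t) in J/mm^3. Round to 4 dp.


E = 65 / (743*0.067*0.036) = 36.27 J/mm^3


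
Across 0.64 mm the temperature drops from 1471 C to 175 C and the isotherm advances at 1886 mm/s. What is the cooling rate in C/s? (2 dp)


G = (1471-175)/0.64 = 2025.0 C/mm
CR = 2025.0 * 1886 = 3819150.0 C/s


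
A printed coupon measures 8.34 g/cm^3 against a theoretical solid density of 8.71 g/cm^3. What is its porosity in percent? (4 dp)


Porosity = (1-8.34/8.71)*100 = 4.248 %


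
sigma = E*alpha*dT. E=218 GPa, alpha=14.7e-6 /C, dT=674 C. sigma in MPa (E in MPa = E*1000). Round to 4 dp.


sigma = 218*1000 * 14.7e-6 * 674 = 2159.9004 MPa


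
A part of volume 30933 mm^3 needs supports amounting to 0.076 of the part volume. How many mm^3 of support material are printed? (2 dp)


V_support = 30933 * 0.076 = 2350.91 mm^3


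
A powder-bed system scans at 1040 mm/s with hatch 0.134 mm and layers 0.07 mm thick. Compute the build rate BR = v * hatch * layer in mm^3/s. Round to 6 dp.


Rate = 1040 * 0.134 * 0.07 = 9.7552 mm^3/s


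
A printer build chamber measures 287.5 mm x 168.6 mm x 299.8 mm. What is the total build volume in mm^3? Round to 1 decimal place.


V = 287.5 * 168.6 * 299.8 = 14532055.5 mm^3


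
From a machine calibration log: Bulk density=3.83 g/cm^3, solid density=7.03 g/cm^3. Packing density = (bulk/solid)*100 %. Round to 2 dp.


Packing = (3.83/7.03)*100 = 54.48 %


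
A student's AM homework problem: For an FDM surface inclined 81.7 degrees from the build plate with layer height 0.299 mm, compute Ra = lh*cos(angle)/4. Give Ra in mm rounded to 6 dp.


Ra = 0.299 * cos(81.7) / 4 = 0.010791 mm


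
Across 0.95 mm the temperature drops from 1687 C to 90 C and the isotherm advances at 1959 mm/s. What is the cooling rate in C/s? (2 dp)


G = (1687-90)/0.95 = 1681.05263158 C/mm
CR = 1681.05263158 * 1959 = 3293182.11 C/s


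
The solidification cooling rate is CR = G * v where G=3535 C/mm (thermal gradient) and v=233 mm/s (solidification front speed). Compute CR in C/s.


CR = 3535 * 233 = 823655 C/s


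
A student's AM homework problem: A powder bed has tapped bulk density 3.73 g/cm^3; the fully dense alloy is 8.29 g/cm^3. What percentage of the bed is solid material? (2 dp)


Packing = (3.73/8.29)*100 = 44.99 %


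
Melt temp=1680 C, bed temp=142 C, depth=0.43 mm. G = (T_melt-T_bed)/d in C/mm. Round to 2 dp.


G = (1680-142)/0.43 = 3576.74 C/mm


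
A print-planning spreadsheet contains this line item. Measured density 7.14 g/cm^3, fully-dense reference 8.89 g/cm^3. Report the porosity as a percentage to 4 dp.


Porosity = (1-7.14/8.89)*100 = 19.685 %


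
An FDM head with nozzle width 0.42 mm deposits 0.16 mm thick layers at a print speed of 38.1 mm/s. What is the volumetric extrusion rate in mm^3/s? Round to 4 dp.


Rate = 0.42 * 0.16 * 38.1 = 2.5603 mm^3/s


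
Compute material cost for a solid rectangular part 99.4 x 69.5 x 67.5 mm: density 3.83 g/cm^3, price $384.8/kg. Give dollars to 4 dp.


V = 99.4 * 69.5 * 67.5 = 466310.25 mm^3 = 466.31025 cm^3
Mass = 466.31025 * 3.83 / 1000 = 1.78596826 kg
Cost = 1.78596826 * 384.8 = 687.2406 $


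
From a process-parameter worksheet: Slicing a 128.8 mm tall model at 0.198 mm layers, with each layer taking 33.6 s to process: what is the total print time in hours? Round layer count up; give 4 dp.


Layers = ceil(128.8/0.198) = 651
t = 651 * 33.6 / 3600 = 6.076 hrs


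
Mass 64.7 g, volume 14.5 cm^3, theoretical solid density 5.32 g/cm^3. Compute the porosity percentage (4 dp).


rho_part = 64.7 / 14.5 = 4.46206897 g/cm^3
Porosity = (1 - 4.46206897/5.32)*100 = 16.1265 %


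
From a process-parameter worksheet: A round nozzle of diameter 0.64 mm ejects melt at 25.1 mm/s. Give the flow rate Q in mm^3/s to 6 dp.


A = pi*(0.64/2)^2 = 0.32169909 mm^2
Q = 0.32169909 * 25.1 = 8.074647 mm^3/s


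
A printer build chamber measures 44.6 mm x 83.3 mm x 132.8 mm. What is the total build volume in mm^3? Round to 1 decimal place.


V = 44.6 * 83.3 * 132.8 = 493375.9 mm^3


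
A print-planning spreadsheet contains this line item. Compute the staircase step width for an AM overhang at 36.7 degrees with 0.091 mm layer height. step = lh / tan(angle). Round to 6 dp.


step = 0.091 / tan(36.7) = 0.122086 mm


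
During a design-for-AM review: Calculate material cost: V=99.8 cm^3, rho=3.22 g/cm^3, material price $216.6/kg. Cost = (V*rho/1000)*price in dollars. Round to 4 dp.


Mass = 99.8*3.22/1000 = 0.321356 kg
Cost = 0.321356 * 216.6 = 69.6057 $


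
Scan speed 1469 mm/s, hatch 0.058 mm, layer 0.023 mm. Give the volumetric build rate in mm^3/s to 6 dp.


Rate = 1469 * 0.058 * 0.023 = 1.959646 mm^3/s


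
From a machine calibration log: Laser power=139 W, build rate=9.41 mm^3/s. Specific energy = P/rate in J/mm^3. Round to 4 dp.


SE = 139 / 9.41 = 14.7715 J/mm^3
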